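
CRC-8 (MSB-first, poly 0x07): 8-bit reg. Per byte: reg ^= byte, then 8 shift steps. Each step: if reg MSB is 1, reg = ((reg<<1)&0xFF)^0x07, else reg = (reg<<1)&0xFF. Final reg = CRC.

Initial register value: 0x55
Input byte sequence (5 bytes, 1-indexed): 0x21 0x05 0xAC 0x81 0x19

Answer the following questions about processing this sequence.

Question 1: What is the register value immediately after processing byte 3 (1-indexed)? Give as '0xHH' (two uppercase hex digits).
Answer: 0xC0

Derivation:
After byte 1 (0x21): reg=0x4B
After byte 2 (0x05): reg=0xED
After byte 3 (0xAC): reg=0xC0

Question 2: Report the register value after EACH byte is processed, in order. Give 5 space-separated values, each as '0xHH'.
0x4B 0xED 0xC0 0xC0 0x01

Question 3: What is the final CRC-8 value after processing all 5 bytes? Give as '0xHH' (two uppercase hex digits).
Answer: 0x01

Derivation:
After byte 1 (0x21): reg=0x4B
After byte 2 (0x05): reg=0xED
After byte 3 (0xAC): reg=0xC0
After byte 4 (0x81): reg=0xC0
After byte 5 (0x19): reg=0x01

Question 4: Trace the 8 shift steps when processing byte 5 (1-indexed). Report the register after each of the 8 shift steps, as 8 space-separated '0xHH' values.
Answer: 0xB5 0x6D 0xDA 0xB3 0x61 0xC2 0x83 0x01

Derivation:
After byte 1 (0x21): reg=0x4B
After byte 2 (0x05): reg=0xED
After byte 3 (0xAC): reg=0xC0
After byte 4 (0x81): reg=0xC0
Register before byte 5: 0xC0
After XOR with byte 0x19: 0xD9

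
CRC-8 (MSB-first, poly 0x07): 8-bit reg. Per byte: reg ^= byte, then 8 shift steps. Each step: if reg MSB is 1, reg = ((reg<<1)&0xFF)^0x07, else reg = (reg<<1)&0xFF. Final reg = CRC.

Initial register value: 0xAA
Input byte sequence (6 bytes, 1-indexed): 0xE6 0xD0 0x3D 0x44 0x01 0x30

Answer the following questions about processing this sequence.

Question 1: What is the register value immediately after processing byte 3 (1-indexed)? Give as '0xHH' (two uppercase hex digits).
Answer: 0x75

Derivation:
After byte 1 (0xE6): reg=0xE3
After byte 2 (0xD0): reg=0x99
After byte 3 (0x3D): reg=0x75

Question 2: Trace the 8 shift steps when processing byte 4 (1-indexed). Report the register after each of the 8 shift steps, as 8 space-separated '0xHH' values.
Answer: 0x62 0xC4 0x8F 0x19 0x32 0x64 0xC8 0x97

Derivation:
After byte 1 (0xE6): reg=0xE3
After byte 2 (0xD0): reg=0x99
After byte 3 (0x3D): reg=0x75
Register before byte 4: 0x75
After XOR with byte 0x44: 0x31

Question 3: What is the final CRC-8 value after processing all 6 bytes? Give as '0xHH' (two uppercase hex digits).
After byte 1 (0xE6): reg=0xE3
After byte 2 (0xD0): reg=0x99
After byte 3 (0x3D): reg=0x75
After byte 4 (0x44): reg=0x97
After byte 5 (0x01): reg=0xEB
After byte 6 (0x30): reg=0x0F

Answer: 0x0F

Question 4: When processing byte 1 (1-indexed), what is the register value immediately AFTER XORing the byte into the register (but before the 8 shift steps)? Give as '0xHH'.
Answer: 0x4C

Derivation:
Register before byte 1: 0xAA
Byte 1: 0xE6
0xAA XOR 0xE6 = 0x4C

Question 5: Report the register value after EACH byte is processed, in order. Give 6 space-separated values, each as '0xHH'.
0xE3 0x99 0x75 0x97 0xEB 0x0F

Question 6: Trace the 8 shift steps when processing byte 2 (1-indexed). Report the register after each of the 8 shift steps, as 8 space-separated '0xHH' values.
Answer: 0x66 0xCC 0x9F 0x39 0x72 0xE4 0xCF 0x99

Derivation:
After byte 1 (0xE6): reg=0xE3
Register before byte 2: 0xE3
After XOR with byte 0xD0: 0x33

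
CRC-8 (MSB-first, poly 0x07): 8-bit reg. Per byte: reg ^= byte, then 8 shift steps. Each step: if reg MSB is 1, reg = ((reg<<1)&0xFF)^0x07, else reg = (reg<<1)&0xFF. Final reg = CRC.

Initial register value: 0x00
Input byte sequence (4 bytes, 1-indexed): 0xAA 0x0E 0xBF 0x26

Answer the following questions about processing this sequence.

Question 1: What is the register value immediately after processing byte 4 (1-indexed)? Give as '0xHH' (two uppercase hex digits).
Answer: 0x31

Derivation:
After byte 1 (0xAA): reg=0x5F
After byte 2 (0x0E): reg=0xB0
After byte 3 (0xBF): reg=0x2D
After byte 4 (0x26): reg=0x31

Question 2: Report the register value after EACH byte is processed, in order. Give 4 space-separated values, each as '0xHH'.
0x5F 0xB0 0x2D 0x31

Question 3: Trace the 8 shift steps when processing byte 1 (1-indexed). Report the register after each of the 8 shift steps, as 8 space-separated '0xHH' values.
Register before byte 1: 0x00
After XOR with byte 0xAA: 0xAA

Answer: 0x53 0xA6 0x4B 0x96 0x2B 0x56 0xAC 0x5F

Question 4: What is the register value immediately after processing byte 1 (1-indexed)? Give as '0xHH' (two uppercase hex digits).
Answer: 0x5F

Derivation:
After byte 1 (0xAA): reg=0x5F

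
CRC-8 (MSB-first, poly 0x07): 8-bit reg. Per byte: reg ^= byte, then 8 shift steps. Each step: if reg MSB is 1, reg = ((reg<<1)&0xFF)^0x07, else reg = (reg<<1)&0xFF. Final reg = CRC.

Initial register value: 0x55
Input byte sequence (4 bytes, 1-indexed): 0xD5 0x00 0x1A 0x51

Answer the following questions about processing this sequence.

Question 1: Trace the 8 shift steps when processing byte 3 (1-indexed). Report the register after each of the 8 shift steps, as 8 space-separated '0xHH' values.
Answer: 0x5F 0xBE 0x7B 0xF6 0xEB 0xD1 0xA5 0x4D

Derivation:
After byte 1 (0xD5): reg=0x89
After byte 2 (0x00): reg=0xB6
Register before byte 3: 0xB6
After XOR with byte 0x1A: 0xAC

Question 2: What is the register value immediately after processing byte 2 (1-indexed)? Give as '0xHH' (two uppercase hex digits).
After byte 1 (0xD5): reg=0x89
After byte 2 (0x00): reg=0xB6

Answer: 0xB6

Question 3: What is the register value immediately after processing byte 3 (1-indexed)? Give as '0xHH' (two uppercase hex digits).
Answer: 0x4D

Derivation:
After byte 1 (0xD5): reg=0x89
After byte 2 (0x00): reg=0xB6
After byte 3 (0x1A): reg=0x4D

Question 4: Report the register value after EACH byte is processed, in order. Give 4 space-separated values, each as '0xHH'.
0x89 0xB6 0x4D 0x54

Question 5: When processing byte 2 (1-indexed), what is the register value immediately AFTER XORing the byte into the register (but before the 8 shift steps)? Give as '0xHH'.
Answer: 0x89

Derivation:
Register before byte 2: 0x89
Byte 2: 0x00
0x89 XOR 0x00 = 0x89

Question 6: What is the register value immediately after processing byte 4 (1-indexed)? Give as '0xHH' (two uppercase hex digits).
After byte 1 (0xD5): reg=0x89
After byte 2 (0x00): reg=0xB6
After byte 3 (0x1A): reg=0x4D
After byte 4 (0x51): reg=0x54

Answer: 0x54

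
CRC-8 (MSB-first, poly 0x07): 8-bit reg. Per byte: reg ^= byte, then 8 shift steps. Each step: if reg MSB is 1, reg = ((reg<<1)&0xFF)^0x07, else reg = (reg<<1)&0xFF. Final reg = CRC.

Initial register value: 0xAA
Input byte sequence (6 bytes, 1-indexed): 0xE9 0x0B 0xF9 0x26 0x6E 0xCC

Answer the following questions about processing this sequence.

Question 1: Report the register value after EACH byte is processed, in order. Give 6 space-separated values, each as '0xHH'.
0xCE 0x55 0x4D 0x16 0x6F 0x60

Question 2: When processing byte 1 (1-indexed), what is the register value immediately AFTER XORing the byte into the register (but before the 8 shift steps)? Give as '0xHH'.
Answer: 0x43

Derivation:
Register before byte 1: 0xAA
Byte 1: 0xE9
0xAA XOR 0xE9 = 0x43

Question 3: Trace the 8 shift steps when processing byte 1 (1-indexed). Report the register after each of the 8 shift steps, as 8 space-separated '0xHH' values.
Register before byte 1: 0xAA
After XOR with byte 0xE9: 0x43

Answer: 0x86 0x0B 0x16 0x2C 0x58 0xB0 0x67 0xCE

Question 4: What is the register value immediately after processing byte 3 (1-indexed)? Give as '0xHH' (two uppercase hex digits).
After byte 1 (0xE9): reg=0xCE
After byte 2 (0x0B): reg=0x55
After byte 3 (0xF9): reg=0x4D

Answer: 0x4D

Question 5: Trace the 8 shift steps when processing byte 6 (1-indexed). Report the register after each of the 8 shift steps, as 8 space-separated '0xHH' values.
After byte 1 (0xE9): reg=0xCE
After byte 2 (0x0B): reg=0x55
After byte 3 (0xF9): reg=0x4D
After byte 4 (0x26): reg=0x16
After byte 5 (0x6E): reg=0x6F
Register before byte 6: 0x6F
After XOR with byte 0xCC: 0xA3

Answer: 0x41 0x82 0x03 0x06 0x0C 0x18 0x30 0x60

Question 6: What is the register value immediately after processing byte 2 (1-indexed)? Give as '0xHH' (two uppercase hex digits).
After byte 1 (0xE9): reg=0xCE
After byte 2 (0x0B): reg=0x55

Answer: 0x55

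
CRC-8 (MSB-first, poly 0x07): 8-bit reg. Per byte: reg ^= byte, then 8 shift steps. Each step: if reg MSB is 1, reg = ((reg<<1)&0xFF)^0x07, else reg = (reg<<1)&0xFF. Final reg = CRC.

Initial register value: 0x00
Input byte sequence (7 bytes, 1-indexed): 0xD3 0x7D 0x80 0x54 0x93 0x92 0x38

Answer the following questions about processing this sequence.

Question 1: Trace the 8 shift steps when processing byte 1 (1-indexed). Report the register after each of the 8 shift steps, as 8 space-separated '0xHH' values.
Answer: 0xA1 0x45 0x8A 0x13 0x26 0x4C 0x98 0x37

Derivation:
Register before byte 1: 0x00
After XOR with byte 0xD3: 0xD3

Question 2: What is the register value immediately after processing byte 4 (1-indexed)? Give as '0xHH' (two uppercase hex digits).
Answer: 0x1C

Derivation:
After byte 1 (0xD3): reg=0x37
After byte 2 (0x7D): reg=0xF1
After byte 3 (0x80): reg=0x50
After byte 4 (0x54): reg=0x1C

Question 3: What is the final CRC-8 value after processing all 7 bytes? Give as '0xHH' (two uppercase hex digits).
After byte 1 (0xD3): reg=0x37
After byte 2 (0x7D): reg=0xF1
After byte 3 (0x80): reg=0x50
After byte 4 (0x54): reg=0x1C
After byte 5 (0x93): reg=0xA4
After byte 6 (0x92): reg=0x82
After byte 7 (0x38): reg=0x2F

Answer: 0x2F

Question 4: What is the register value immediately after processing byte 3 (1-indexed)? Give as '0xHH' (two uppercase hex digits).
After byte 1 (0xD3): reg=0x37
After byte 2 (0x7D): reg=0xF1
After byte 3 (0x80): reg=0x50

Answer: 0x50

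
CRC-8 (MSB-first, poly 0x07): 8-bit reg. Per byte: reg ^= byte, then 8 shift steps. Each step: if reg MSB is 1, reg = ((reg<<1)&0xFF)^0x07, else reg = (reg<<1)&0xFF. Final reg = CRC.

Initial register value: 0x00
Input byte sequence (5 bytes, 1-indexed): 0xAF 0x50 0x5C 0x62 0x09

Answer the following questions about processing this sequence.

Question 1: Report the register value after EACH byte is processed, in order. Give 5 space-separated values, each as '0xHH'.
0x44 0x6C 0x90 0xD0 0x01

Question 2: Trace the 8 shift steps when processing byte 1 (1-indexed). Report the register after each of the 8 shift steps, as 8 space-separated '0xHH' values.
Register before byte 1: 0x00
After XOR with byte 0xAF: 0xAF

Answer: 0x59 0xB2 0x63 0xC6 0x8B 0x11 0x22 0x44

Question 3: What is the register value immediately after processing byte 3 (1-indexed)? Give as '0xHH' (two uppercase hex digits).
Answer: 0x90

Derivation:
After byte 1 (0xAF): reg=0x44
After byte 2 (0x50): reg=0x6C
After byte 3 (0x5C): reg=0x90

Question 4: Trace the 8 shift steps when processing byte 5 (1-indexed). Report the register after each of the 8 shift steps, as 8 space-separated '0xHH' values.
After byte 1 (0xAF): reg=0x44
After byte 2 (0x50): reg=0x6C
After byte 3 (0x5C): reg=0x90
After byte 4 (0x62): reg=0xD0
Register before byte 5: 0xD0
After XOR with byte 0x09: 0xD9

Answer: 0xB5 0x6D 0xDA 0xB3 0x61 0xC2 0x83 0x01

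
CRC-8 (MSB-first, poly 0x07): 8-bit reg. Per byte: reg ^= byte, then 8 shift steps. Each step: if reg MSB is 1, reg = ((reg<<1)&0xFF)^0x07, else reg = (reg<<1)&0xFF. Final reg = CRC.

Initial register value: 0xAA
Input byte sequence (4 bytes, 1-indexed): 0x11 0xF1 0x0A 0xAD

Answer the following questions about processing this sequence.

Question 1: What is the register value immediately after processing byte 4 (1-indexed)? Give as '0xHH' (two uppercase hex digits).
After byte 1 (0x11): reg=0x28
After byte 2 (0xF1): reg=0x01
After byte 3 (0x0A): reg=0x31
After byte 4 (0xAD): reg=0xDD

Answer: 0xDD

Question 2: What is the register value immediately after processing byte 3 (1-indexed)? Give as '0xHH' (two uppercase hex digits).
Answer: 0x31

Derivation:
After byte 1 (0x11): reg=0x28
After byte 2 (0xF1): reg=0x01
After byte 3 (0x0A): reg=0x31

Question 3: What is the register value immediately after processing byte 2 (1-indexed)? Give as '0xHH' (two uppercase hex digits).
After byte 1 (0x11): reg=0x28
After byte 2 (0xF1): reg=0x01

Answer: 0x01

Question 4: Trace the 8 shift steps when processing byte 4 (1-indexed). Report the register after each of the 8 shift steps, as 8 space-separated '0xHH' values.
After byte 1 (0x11): reg=0x28
After byte 2 (0xF1): reg=0x01
After byte 3 (0x0A): reg=0x31
Register before byte 4: 0x31
After XOR with byte 0xAD: 0x9C

Answer: 0x3F 0x7E 0xFC 0xFF 0xF9 0xF5 0xED 0xDD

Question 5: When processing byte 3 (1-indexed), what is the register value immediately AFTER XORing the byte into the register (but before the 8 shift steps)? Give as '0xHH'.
Register before byte 3: 0x01
Byte 3: 0x0A
0x01 XOR 0x0A = 0x0B

Answer: 0x0B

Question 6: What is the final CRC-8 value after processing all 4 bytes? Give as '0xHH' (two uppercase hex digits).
After byte 1 (0x11): reg=0x28
After byte 2 (0xF1): reg=0x01
After byte 3 (0x0A): reg=0x31
After byte 4 (0xAD): reg=0xDD

Answer: 0xDD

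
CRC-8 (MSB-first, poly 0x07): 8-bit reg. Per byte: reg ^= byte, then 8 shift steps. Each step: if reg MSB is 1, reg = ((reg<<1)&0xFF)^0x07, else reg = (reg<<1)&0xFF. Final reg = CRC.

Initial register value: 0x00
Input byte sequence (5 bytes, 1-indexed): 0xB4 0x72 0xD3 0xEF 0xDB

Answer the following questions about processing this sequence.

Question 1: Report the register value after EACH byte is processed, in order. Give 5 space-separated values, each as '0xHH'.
0x05 0x42 0xFE 0x77 0x4D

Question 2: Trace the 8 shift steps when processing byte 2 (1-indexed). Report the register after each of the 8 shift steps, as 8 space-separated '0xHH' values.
Answer: 0xEE 0xDB 0xB1 0x65 0xCA 0x93 0x21 0x42

Derivation:
After byte 1 (0xB4): reg=0x05
Register before byte 2: 0x05
After XOR with byte 0x72: 0x77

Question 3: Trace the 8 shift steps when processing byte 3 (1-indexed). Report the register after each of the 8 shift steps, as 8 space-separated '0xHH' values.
Answer: 0x25 0x4A 0x94 0x2F 0x5E 0xBC 0x7F 0xFE

Derivation:
After byte 1 (0xB4): reg=0x05
After byte 2 (0x72): reg=0x42
Register before byte 3: 0x42
After XOR with byte 0xD3: 0x91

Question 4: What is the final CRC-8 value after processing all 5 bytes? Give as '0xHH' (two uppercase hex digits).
Answer: 0x4D

Derivation:
After byte 1 (0xB4): reg=0x05
After byte 2 (0x72): reg=0x42
After byte 3 (0xD3): reg=0xFE
After byte 4 (0xEF): reg=0x77
After byte 5 (0xDB): reg=0x4D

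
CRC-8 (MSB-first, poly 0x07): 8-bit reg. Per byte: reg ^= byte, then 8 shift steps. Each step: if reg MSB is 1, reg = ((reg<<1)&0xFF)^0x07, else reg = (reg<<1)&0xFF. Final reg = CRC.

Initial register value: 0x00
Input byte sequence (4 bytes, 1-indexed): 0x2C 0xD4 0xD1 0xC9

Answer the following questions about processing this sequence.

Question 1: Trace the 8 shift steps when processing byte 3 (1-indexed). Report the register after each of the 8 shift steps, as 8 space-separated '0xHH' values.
After byte 1 (0x2C): reg=0xC4
After byte 2 (0xD4): reg=0x70
Register before byte 3: 0x70
After XOR with byte 0xD1: 0xA1

Answer: 0x45 0x8A 0x13 0x26 0x4C 0x98 0x37 0x6E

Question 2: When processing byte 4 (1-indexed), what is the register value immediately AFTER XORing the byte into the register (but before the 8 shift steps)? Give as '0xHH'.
Answer: 0xA7

Derivation:
Register before byte 4: 0x6E
Byte 4: 0xC9
0x6E XOR 0xC9 = 0xA7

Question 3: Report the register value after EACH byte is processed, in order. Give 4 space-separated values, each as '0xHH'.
0xC4 0x70 0x6E 0x7C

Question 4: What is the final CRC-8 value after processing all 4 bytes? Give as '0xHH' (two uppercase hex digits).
After byte 1 (0x2C): reg=0xC4
After byte 2 (0xD4): reg=0x70
After byte 3 (0xD1): reg=0x6E
After byte 4 (0xC9): reg=0x7C

Answer: 0x7C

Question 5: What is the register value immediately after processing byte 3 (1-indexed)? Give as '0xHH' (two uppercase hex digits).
Answer: 0x6E

Derivation:
After byte 1 (0x2C): reg=0xC4
After byte 2 (0xD4): reg=0x70
After byte 3 (0xD1): reg=0x6E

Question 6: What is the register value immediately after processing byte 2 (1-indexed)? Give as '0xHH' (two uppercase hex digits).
Answer: 0x70

Derivation:
After byte 1 (0x2C): reg=0xC4
After byte 2 (0xD4): reg=0x70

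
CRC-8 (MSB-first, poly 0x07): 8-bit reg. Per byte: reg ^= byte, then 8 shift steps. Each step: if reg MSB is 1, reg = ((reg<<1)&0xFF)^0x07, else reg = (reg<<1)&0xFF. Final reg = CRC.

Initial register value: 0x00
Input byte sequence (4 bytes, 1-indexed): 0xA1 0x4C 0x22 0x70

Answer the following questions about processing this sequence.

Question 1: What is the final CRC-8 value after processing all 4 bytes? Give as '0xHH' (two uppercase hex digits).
Answer: 0x46

Derivation:
After byte 1 (0xA1): reg=0x6E
After byte 2 (0x4C): reg=0xEE
After byte 3 (0x22): reg=0x6A
After byte 4 (0x70): reg=0x46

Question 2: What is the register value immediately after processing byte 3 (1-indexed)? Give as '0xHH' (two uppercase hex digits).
Answer: 0x6A

Derivation:
After byte 1 (0xA1): reg=0x6E
After byte 2 (0x4C): reg=0xEE
After byte 3 (0x22): reg=0x6A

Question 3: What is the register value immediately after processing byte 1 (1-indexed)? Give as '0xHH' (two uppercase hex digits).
Answer: 0x6E

Derivation:
After byte 1 (0xA1): reg=0x6E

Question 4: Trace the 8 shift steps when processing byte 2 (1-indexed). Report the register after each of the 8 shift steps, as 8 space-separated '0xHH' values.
After byte 1 (0xA1): reg=0x6E
Register before byte 2: 0x6E
After XOR with byte 0x4C: 0x22

Answer: 0x44 0x88 0x17 0x2E 0x5C 0xB8 0x77 0xEE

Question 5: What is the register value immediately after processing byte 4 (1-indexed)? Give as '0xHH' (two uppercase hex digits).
Answer: 0x46

Derivation:
After byte 1 (0xA1): reg=0x6E
After byte 2 (0x4C): reg=0xEE
After byte 3 (0x22): reg=0x6A
After byte 4 (0x70): reg=0x46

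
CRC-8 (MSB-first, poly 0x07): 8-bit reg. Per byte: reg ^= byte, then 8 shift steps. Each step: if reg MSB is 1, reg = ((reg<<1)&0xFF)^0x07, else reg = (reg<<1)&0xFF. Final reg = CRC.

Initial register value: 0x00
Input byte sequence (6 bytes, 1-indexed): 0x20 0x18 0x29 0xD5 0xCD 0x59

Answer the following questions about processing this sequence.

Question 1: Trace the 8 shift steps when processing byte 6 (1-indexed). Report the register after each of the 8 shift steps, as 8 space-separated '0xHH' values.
Answer: 0x0A 0x14 0x28 0x50 0xA0 0x47 0x8E 0x1B

Derivation:
After byte 1 (0x20): reg=0xE0
After byte 2 (0x18): reg=0xE6
After byte 3 (0x29): reg=0x63
After byte 4 (0xD5): reg=0x0B
After byte 5 (0xCD): reg=0x5C
Register before byte 6: 0x5C
After XOR with byte 0x59: 0x05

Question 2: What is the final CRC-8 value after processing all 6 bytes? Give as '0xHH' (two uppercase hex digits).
Answer: 0x1B

Derivation:
After byte 1 (0x20): reg=0xE0
After byte 2 (0x18): reg=0xE6
After byte 3 (0x29): reg=0x63
After byte 4 (0xD5): reg=0x0B
After byte 5 (0xCD): reg=0x5C
After byte 6 (0x59): reg=0x1B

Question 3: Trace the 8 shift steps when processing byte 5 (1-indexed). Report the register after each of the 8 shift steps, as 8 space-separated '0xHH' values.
Answer: 0x8B 0x11 0x22 0x44 0x88 0x17 0x2E 0x5C

Derivation:
After byte 1 (0x20): reg=0xE0
After byte 2 (0x18): reg=0xE6
After byte 3 (0x29): reg=0x63
After byte 4 (0xD5): reg=0x0B
Register before byte 5: 0x0B
After XOR with byte 0xCD: 0xC6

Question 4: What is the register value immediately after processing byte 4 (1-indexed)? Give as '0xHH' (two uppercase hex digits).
Answer: 0x0B

Derivation:
After byte 1 (0x20): reg=0xE0
After byte 2 (0x18): reg=0xE6
After byte 3 (0x29): reg=0x63
After byte 4 (0xD5): reg=0x0B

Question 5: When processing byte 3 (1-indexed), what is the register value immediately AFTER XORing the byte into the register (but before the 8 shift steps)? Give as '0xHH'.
Register before byte 3: 0xE6
Byte 3: 0x29
0xE6 XOR 0x29 = 0xCF

Answer: 0xCF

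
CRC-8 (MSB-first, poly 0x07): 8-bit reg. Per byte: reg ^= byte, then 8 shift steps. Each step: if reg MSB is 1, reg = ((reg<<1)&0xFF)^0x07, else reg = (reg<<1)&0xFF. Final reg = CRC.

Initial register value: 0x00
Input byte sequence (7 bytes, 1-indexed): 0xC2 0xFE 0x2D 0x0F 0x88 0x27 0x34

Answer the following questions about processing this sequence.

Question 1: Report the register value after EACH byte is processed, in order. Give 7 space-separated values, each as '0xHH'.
0x40 0x33 0x5A 0xAC 0xFC 0x0F 0xA1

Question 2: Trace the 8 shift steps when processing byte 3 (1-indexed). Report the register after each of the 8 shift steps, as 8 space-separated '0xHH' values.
Answer: 0x3C 0x78 0xF0 0xE7 0xC9 0x95 0x2D 0x5A

Derivation:
After byte 1 (0xC2): reg=0x40
After byte 2 (0xFE): reg=0x33
Register before byte 3: 0x33
After XOR with byte 0x2D: 0x1E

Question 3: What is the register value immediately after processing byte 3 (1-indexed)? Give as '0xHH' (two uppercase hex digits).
Answer: 0x5A

Derivation:
After byte 1 (0xC2): reg=0x40
After byte 2 (0xFE): reg=0x33
After byte 3 (0x2D): reg=0x5A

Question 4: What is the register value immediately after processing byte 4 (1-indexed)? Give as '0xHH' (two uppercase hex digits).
Answer: 0xAC

Derivation:
After byte 1 (0xC2): reg=0x40
After byte 2 (0xFE): reg=0x33
After byte 3 (0x2D): reg=0x5A
After byte 4 (0x0F): reg=0xAC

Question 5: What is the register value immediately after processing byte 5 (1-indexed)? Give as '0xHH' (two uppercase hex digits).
Answer: 0xFC

Derivation:
After byte 1 (0xC2): reg=0x40
After byte 2 (0xFE): reg=0x33
After byte 3 (0x2D): reg=0x5A
After byte 4 (0x0F): reg=0xAC
After byte 5 (0x88): reg=0xFC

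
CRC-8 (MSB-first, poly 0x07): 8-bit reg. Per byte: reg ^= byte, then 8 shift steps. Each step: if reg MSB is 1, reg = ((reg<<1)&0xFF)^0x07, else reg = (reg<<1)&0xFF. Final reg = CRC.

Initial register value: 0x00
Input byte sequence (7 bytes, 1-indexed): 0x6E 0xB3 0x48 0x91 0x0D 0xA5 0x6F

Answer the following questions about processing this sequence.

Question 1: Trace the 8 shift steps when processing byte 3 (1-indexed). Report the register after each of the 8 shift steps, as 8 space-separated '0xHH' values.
After byte 1 (0x6E): reg=0x0D
After byte 2 (0xB3): reg=0x33
Register before byte 3: 0x33
After XOR with byte 0x48: 0x7B

Answer: 0xF6 0xEB 0xD1 0xA5 0x4D 0x9A 0x33 0x66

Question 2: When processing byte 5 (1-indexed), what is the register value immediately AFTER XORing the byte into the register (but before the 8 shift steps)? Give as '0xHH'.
Register before byte 5: 0xCB
Byte 5: 0x0D
0xCB XOR 0x0D = 0xC6

Answer: 0xC6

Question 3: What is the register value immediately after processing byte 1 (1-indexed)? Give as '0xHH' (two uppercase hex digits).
After byte 1 (0x6E): reg=0x0D

Answer: 0x0D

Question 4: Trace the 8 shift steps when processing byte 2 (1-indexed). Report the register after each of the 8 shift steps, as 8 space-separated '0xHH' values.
Answer: 0x7B 0xF6 0xEB 0xD1 0xA5 0x4D 0x9A 0x33

Derivation:
After byte 1 (0x6E): reg=0x0D
Register before byte 2: 0x0D
After XOR with byte 0xB3: 0xBE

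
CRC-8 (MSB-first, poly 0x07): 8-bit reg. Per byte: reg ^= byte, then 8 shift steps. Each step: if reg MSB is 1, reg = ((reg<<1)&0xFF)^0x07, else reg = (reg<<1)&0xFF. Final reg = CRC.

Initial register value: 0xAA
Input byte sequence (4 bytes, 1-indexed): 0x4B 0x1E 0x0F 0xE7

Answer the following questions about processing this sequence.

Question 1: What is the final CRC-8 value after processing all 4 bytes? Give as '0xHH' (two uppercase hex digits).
After byte 1 (0x4B): reg=0xA9
After byte 2 (0x1E): reg=0x0C
After byte 3 (0x0F): reg=0x09
After byte 4 (0xE7): reg=0x84

Answer: 0x84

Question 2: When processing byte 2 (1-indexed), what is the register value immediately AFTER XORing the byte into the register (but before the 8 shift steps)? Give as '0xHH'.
Register before byte 2: 0xA9
Byte 2: 0x1E
0xA9 XOR 0x1E = 0xB7

Answer: 0xB7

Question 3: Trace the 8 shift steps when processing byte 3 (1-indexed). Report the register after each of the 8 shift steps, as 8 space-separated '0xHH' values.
After byte 1 (0x4B): reg=0xA9
After byte 2 (0x1E): reg=0x0C
Register before byte 3: 0x0C
After XOR with byte 0x0F: 0x03

Answer: 0x06 0x0C 0x18 0x30 0x60 0xC0 0x87 0x09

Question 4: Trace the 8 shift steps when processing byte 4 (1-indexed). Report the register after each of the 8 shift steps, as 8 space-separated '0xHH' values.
After byte 1 (0x4B): reg=0xA9
After byte 2 (0x1E): reg=0x0C
After byte 3 (0x0F): reg=0x09
Register before byte 4: 0x09
After XOR with byte 0xE7: 0xEE

Answer: 0xDB 0xB1 0x65 0xCA 0x93 0x21 0x42 0x84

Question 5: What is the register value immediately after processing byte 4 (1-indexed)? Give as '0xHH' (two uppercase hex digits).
Answer: 0x84

Derivation:
After byte 1 (0x4B): reg=0xA9
After byte 2 (0x1E): reg=0x0C
After byte 3 (0x0F): reg=0x09
After byte 4 (0xE7): reg=0x84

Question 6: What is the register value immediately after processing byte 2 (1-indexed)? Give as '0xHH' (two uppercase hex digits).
Answer: 0x0C

Derivation:
After byte 1 (0x4B): reg=0xA9
After byte 2 (0x1E): reg=0x0C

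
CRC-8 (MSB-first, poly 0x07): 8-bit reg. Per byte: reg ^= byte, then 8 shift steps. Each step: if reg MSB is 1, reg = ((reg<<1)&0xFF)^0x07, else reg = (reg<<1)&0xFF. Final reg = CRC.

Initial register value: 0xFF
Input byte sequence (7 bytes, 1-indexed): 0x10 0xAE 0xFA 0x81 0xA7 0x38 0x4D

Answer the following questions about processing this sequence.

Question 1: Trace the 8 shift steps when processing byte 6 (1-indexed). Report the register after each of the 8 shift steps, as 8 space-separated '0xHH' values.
After byte 1 (0x10): reg=0x83
After byte 2 (0xAE): reg=0xC3
After byte 3 (0xFA): reg=0xAF
After byte 4 (0x81): reg=0xCA
After byte 5 (0xA7): reg=0x04
Register before byte 6: 0x04
After XOR with byte 0x38: 0x3C

Answer: 0x78 0xF0 0xE7 0xC9 0x95 0x2D 0x5A 0xB4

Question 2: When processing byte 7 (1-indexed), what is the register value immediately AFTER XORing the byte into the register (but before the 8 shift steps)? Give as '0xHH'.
Answer: 0xF9

Derivation:
Register before byte 7: 0xB4
Byte 7: 0x4D
0xB4 XOR 0x4D = 0xF9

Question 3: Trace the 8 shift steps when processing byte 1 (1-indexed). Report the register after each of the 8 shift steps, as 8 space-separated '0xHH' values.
Register before byte 1: 0xFF
After XOR with byte 0x10: 0xEF

Answer: 0xD9 0xB5 0x6D 0xDA 0xB3 0x61 0xC2 0x83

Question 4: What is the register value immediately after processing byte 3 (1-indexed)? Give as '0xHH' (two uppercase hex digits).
After byte 1 (0x10): reg=0x83
After byte 2 (0xAE): reg=0xC3
After byte 3 (0xFA): reg=0xAF

Answer: 0xAF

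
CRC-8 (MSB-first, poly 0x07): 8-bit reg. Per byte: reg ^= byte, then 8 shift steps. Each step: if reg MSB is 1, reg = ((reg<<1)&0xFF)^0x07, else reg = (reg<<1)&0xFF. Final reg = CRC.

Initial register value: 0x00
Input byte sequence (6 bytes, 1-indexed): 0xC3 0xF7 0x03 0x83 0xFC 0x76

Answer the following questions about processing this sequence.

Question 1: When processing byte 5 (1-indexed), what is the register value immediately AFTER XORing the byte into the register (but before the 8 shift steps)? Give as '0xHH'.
Register before byte 5: 0x55
Byte 5: 0xFC
0x55 XOR 0xFC = 0xA9

Answer: 0xA9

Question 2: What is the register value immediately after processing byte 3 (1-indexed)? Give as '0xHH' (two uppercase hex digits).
After byte 1 (0xC3): reg=0x47
After byte 2 (0xF7): reg=0x19
After byte 3 (0x03): reg=0x46

Answer: 0x46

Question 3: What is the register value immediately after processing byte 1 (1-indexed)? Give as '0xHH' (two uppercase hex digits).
Answer: 0x47

Derivation:
After byte 1 (0xC3): reg=0x47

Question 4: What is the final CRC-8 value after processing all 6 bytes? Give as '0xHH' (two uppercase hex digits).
Answer: 0xE0

Derivation:
After byte 1 (0xC3): reg=0x47
After byte 2 (0xF7): reg=0x19
After byte 3 (0x03): reg=0x46
After byte 4 (0x83): reg=0x55
After byte 5 (0xFC): reg=0x56
After byte 6 (0x76): reg=0xE0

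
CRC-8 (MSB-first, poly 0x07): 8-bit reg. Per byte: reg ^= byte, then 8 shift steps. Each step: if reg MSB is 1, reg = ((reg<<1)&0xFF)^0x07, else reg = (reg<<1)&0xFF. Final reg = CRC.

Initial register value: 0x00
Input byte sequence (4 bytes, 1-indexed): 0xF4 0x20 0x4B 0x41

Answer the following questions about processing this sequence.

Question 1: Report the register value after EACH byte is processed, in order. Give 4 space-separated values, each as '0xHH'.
0xC2 0xA0 0x9F 0x14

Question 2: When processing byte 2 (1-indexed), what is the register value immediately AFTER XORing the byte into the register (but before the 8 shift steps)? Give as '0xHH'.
Answer: 0xE2

Derivation:
Register before byte 2: 0xC2
Byte 2: 0x20
0xC2 XOR 0x20 = 0xE2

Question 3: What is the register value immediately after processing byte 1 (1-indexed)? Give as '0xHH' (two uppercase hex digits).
Answer: 0xC2

Derivation:
After byte 1 (0xF4): reg=0xC2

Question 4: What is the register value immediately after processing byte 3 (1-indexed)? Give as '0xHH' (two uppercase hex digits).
After byte 1 (0xF4): reg=0xC2
After byte 2 (0x20): reg=0xA0
After byte 3 (0x4B): reg=0x9F

Answer: 0x9F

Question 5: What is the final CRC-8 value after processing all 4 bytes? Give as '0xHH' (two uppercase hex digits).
Answer: 0x14

Derivation:
After byte 1 (0xF4): reg=0xC2
After byte 2 (0x20): reg=0xA0
After byte 3 (0x4B): reg=0x9F
After byte 4 (0x41): reg=0x14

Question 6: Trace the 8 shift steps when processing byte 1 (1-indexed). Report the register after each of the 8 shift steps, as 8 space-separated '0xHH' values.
Answer: 0xEF 0xD9 0xB5 0x6D 0xDA 0xB3 0x61 0xC2

Derivation:
Register before byte 1: 0x00
After XOR with byte 0xF4: 0xF4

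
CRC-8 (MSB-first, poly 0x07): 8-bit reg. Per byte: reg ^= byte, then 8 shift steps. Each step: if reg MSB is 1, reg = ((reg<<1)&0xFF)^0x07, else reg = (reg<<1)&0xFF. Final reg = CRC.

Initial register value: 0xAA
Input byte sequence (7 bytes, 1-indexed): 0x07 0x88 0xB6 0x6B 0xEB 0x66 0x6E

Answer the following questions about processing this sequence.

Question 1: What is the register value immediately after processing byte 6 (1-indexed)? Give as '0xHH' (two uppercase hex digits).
Answer: 0xBF

Derivation:
After byte 1 (0x07): reg=0x4A
After byte 2 (0x88): reg=0x40
After byte 3 (0xB6): reg=0xCC
After byte 4 (0x6B): reg=0x7C
After byte 5 (0xEB): reg=0xEC
After byte 6 (0x66): reg=0xBF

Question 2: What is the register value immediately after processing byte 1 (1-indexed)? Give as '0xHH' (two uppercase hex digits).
After byte 1 (0x07): reg=0x4A

Answer: 0x4A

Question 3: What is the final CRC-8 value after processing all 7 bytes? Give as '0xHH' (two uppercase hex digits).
Answer: 0x39

Derivation:
After byte 1 (0x07): reg=0x4A
After byte 2 (0x88): reg=0x40
After byte 3 (0xB6): reg=0xCC
After byte 4 (0x6B): reg=0x7C
After byte 5 (0xEB): reg=0xEC
After byte 6 (0x66): reg=0xBF
After byte 7 (0x6E): reg=0x39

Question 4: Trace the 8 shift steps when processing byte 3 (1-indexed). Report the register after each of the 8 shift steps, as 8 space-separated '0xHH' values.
After byte 1 (0x07): reg=0x4A
After byte 2 (0x88): reg=0x40
Register before byte 3: 0x40
After XOR with byte 0xB6: 0xF6

Answer: 0xEB 0xD1 0xA5 0x4D 0x9A 0x33 0x66 0xCC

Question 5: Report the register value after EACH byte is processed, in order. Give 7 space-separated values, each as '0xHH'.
0x4A 0x40 0xCC 0x7C 0xEC 0xBF 0x39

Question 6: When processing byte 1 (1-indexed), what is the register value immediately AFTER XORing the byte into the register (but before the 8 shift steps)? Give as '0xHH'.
Answer: 0xAD

Derivation:
Register before byte 1: 0xAA
Byte 1: 0x07
0xAA XOR 0x07 = 0xAD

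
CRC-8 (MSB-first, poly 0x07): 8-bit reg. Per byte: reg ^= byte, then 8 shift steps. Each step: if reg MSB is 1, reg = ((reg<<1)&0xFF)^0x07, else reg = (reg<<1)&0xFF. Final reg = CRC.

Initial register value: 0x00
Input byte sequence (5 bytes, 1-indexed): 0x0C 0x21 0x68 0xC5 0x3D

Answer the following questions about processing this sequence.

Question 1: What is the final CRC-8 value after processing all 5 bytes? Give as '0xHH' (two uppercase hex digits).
After byte 1 (0x0C): reg=0x24
After byte 2 (0x21): reg=0x1B
After byte 3 (0x68): reg=0x5E
After byte 4 (0xC5): reg=0xC8
After byte 5 (0x3D): reg=0xC5

Answer: 0xC5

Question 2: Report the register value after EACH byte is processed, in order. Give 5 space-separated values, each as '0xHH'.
0x24 0x1B 0x5E 0xC8 0xC5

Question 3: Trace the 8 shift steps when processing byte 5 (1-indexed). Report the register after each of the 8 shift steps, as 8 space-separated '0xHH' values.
Answer: 0xED 0xDD 0xBD 0x7D 0xFA 0xF3 0xE1 0xC5

Derivation:
After byte 1 (0x0C): reg=0x24
After byte 2 (0x21): reg=0x1B
After byte 3 (0x68): reg=0x5E
After byte 4 (0xC5): reg=0xC8
Register before byte 5: 0xC8
After XOR with byte 0x3D: 0xF5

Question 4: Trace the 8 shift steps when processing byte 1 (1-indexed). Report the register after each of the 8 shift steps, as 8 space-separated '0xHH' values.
Answer: 0x18 0x30 0x60 0xC0 0x87 0x09 0x12 0x24

Derivation:
Register before byte 1: 0x00
After XOR with byte 0x0C: 0x0C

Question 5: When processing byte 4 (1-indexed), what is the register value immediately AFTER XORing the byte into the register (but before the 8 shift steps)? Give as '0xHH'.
Register before byte 4: 0x5E
Byte 4: 0xC5
0x5E XOR 0xC5 = 0x9B

Answer: 0x9B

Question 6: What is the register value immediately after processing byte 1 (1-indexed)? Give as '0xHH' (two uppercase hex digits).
Answer: 0x24

Derivation:
After byte 1 (0x0C): reg=0x24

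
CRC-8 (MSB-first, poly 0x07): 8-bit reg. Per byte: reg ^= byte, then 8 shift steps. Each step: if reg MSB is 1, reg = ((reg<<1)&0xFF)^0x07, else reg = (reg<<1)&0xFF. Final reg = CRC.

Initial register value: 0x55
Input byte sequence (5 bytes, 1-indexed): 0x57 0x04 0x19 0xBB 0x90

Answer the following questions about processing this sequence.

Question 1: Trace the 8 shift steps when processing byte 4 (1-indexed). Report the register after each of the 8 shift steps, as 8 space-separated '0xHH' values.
After byte 1 (0x57): reg=0x0E
After byte 2 (0x04): reg=0x36
After byte 3 (0x19): reg=0xCD
Register before byte 4: 0xCD
After XOR with byte 0xBB: 0x76

Answer: 0xEC 0xDF 0xB9 0x75 0xEA 0xD3 0xA1 0x45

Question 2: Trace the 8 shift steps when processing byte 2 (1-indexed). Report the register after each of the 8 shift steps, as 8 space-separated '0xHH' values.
After byte 1 (0x57): reg=0x0E
Register before byte 2: 0x0E
After XOR with byte 0x04: 0x0A

Answer: 0x14 0x28 0x50 0xA0 0x47 0x8E 0x1B 0x36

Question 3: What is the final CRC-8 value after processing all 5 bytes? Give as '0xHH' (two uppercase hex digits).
After byte 1 (0x57): reg=0x0E
After byte 2 (0x04): reg=0x36
After byte 3 (0x19): reg=0xCD
After byte 4 (0xBB): reg=0x45
After byte 5 (0x90): reg=0x25

Answer: 0x25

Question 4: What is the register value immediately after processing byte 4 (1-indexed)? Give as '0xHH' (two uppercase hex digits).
Answer: 0x45

Derivation:
After byte 1 (0x57): reg=0x0E
After byte 2 (0x04): reg=0x36
After byte 3 (0x19): reg=0xCD
After byte 4 (0xBB): reg=0x45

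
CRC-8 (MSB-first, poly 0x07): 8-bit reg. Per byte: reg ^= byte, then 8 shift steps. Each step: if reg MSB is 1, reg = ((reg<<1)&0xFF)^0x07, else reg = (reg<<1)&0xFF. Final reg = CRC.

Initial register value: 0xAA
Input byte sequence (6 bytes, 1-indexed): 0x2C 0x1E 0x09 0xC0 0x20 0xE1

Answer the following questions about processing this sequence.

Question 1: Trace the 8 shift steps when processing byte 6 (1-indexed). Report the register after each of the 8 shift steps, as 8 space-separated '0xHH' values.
After byte 1 (0x2C): reg=0x9B
After byte 2 (0x1E): reg=0x92
After byte 3 (0x09): reg=0xC8
After byte 4 (0xC0): reg=0x38
After byte 5 (0x20): reg=0x48
Register before byte 6: 0x48
After XOR with byte 0xE1: 0xA9

Answer: 0x55 0xAA 0x53 0xA6 0x4B 0x96 0x2B 0x56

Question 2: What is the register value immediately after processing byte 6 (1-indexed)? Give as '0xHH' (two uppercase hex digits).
Answer: 0x56

Derivation:
After byte 1 (0x2C): reg=0x9B
After byte 2 (0x1E): reg=0x92
After byte 3 (0x09): reg=0xC8
After byte 4 (0xC0): reg=0x38
After byte 5 (0x20): reg=0x48
After byte 6 (0xE1): reg=0x56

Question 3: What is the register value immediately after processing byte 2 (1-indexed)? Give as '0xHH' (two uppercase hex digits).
After byte 1 (0x2C): reg=0x9B
After byte 2 (0x1E): reg=0x92

Answer: 0x92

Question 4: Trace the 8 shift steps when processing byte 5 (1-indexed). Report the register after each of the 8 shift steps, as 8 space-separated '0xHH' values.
After byte 1 (0x2C): reg=0x9B
After byte 2 (0x1E): reg=0x92
After byte 3 (0x09): reg=0xC8
After byte 4 (0xC0): reg=0x38
Register before byte 5: 0x38
After XOR with byte 0x20: 0x18

Answer: 0x30 0x60 0xC0 0x87 0x09 0x12 0x24 0x48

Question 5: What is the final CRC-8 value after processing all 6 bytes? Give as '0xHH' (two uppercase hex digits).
Answer: 0x56

Derivation:
After byte 1 (0x2C): reg=0x9B
After byte 2 (0x1E): reg=0x92
After byte 3 (0x09): reg=0xC8
After byte 4 (0xC0): reg=0x38
After byte 5 (0x20): reg=0x48
After byte 6 (0xE1): reg=0x56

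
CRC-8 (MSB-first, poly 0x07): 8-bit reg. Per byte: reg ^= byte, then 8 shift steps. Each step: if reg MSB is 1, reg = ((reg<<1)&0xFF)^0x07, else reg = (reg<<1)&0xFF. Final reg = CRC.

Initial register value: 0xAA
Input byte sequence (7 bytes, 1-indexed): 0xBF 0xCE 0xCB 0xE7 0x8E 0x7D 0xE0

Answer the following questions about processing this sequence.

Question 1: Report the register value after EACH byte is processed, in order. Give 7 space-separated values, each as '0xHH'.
0x6B 0x72 0x26 0x49 0x5B 0xF2 0x7E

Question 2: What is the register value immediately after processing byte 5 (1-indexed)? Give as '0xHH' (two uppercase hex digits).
Answer: 0x5B

Derivation:
After byte 1 (0xBF): reg=0x6B
After byte 2 (0xCE): reg=0x72
After byte 3 (0xCB): reg=0x26
After byte 4 (0xE7): reg=0x49
After byte 5 (0x8E): reg=0x5B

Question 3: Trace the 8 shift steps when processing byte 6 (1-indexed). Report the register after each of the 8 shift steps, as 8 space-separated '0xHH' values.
Answer: 0x4C 0x98 0x37 0x6E 0xDC 0xBF 0x79 0xF2

Derivation:
After byte 1 (0xBF): reg=0x6B
After byte 2 (0xCE): reg=0x72
After byte 3 (0xCB): reg=0x26
After byte 4 (0xE7): reg=0x49
After byte 5 (0x8E): reg=0x5B
Register before byte 6: 0x5B
After XOR with byte 0x7D: 0x26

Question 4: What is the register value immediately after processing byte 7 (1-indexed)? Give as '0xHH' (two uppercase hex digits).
Answer: 0x7E

Derivation:
After byte 1 (0xBF): reg=0x6B
After byte 2 (0xCE): reg=0x72
After byte 3 (0xCB): reg=0x26
After byte 4 (0xE7): reg=0x49
After byte 5 (0x8E): reg=0x5B
After byte 6 (0x7D): reg=0xF2
After byte 7 (0xE0): reg=0x7E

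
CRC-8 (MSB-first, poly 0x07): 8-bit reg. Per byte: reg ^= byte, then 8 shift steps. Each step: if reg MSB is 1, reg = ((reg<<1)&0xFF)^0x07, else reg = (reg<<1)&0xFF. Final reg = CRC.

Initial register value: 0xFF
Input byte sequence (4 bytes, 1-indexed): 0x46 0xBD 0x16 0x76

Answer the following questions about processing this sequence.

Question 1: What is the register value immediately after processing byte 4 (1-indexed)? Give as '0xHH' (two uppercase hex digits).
Answer: 0x29

Derivation:
After byte 1 (0x46): reg=0x26
After byte 2 (0xBD): reg=0xC8
After byte 3 (0x16): reg=0x14
After byte 4 (0x76): reg=0x29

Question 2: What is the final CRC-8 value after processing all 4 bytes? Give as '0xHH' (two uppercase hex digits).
After byte 1 (0x46): reg=0x26
After byte 2 (0xBD): reg=0xC8
After byte 3 (0x16): reg=0x14
After byte 4 (0x76): reg=0x29

Answer: 0x29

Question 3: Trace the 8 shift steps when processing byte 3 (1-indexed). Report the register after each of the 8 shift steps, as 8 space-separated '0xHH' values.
Answer: 0xBB 0x71 0xE2 0xC3 0x81 0x05 0x0A 0x14

Derivation:
After byte 1 (0x46): reg=0x26
After byte 2 (0xBD): reg=0xC8
Register before byte 3: 0xC8
After XOR with byte 0x16: 0xDE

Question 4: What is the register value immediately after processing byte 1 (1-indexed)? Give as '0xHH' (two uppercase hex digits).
After byte 1 (0x46): reg=0x26

Answer: 0x26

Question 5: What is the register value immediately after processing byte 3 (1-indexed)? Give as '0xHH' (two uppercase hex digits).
Answer: 0x14

Derivation:
After byte 1 (0x46): reg=0x26
After byte 2 (0xBD): reg=0xC8
After byte 3 (0x16): reg=0x14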